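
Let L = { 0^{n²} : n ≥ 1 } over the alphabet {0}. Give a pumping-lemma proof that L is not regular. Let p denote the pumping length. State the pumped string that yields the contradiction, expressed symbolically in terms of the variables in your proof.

0^{p²+k}

Toward a contradiction, assume L is regular with pumping length p.
Take w = 0^{p²} ∈ L with |w| = p² ≥ p.
By the pumping lemma, w = xyz with |xy| ≤ p and |y| ≥ 1.
Then y = 0^k for some k with 1 ≤ k ≤ p.
Pump with i = 2: xy^2z = 0^{p²+k}. Since 1 ≤ k ≤ p, p² < p²+k ≤ p²+p < (p+1)², so p²+k lies strictly between consecutive squares and is not a perfect square. So xy^2z ∉ L.
Contradiction. Therefore L is not regular.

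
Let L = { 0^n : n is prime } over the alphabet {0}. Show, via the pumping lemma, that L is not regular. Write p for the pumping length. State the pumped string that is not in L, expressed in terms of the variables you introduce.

Suppose for contradiction that L is regular, and let p be the pumping length.
Let q be a prime with q ≥ p+2 (infinitely many primes exist), and take w = 0^q ∈ L with |w| = q ≥ p.
The pumping lemma gives a decomposition w = xyz where |xy| ≤ p and y is nonempty.
Then y = 0^k for some k with 1 ≤ k ≤ p.
Since 1 ≤ k ≤ p, |xz| = q-k. Pump with i = q+1: |xy^{q+1}z| = (q-k)+(q+1)k = q+qk = q(1+k), which is composite (both factors ≥ 2). So xy^{q+1}z = 0^{q(1+k)} ∉ L.
This is a contradiction; hence L is not regular.

0^{q(1+k)}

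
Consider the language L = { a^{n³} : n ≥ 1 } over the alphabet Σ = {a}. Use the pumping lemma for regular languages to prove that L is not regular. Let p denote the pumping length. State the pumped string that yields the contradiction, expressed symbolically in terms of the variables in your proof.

Suppose for contradiction that L is regular, and let p be the pumping length.
Take w = a^{p³} ∈ L with |w| = p³ ≥ p.
The pumping lemma gives a decomposition w = xyz where |xy| ≤ p and y is nonempty.
Then y = a^k for some k with 1 ≤ k ≤ p.
Pump with i = 2: xy^2z = a^{p³+k}. Since 1 ≤ k ≤ p, p³ < p³+k ≤ p³+p < p³+3p²+3p+1 = (p+1)³, so p³+k is not a perfect cube. So xy^2z ∉ L.
This contradicts the pumping lemma, so L is not regular.

a^{p³+k}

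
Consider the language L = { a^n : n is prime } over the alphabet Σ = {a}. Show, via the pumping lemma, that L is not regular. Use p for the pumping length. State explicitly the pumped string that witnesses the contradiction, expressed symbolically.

a^{q(1+k)}

Assume L is regular. Let p be the pumping length given by the pumping lemma.
Let q be a prime with q ≥ p+2 (infinitely many primes exist), and take w = a^q ∈ L with |w| = q ≥ p.
The pumping lemma gives a decomposition w = xyz where |xy| ≤ p and |y| > 0.
Then y = a^k for some k with 1 ≤ k ≤ p.
Since 1 ≤ k ≤ p, |xz| = q-k. Pump with i = q+1: |xy^{q+1}z| = (q-k)+(q+1)k = q+qk = q(1+k), which is composite (both factors ≥ 2). So xy^{q+1}z = a^{q(1+k)} ∉ L.
This is a contradiction; hence L is not regular.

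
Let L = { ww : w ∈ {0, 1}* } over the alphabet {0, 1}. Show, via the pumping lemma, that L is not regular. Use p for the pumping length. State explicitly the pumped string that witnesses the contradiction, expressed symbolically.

0^{p+k} 1^p 0^p 1^p

Assume L is regular. Let p be the pumping length given by the pumping lemma.
Take w = 0^p 1^p 0^p 1^p = uu where u = 0^p1^p; then w ∈ L and |w| = 4p ≥ p.
By the pumping lemma, w = xyz with |xy| ≤ p and y is nonempty.
The first p characters of w are 0's, so xy (and hence y) consists only of 0's. Write y = 0^k, 1 ≤ k ≤ p.
Pump with i = 2: xy^2z = 0^{p+k} 1^p 0^p 1^p, of length 4p+k. Suppose this equals vv. The string starts with 0 and ends with 1, so v does too; thus the boundary between the two copies of v is a 1→0 transition. There is exactly one such transition, at position 2p+k, so |v| = 2p+k and |vv| = 4p+2k ≠ 4p+k since k ≥ 1. So xy^2z ∉ L.
Contradiction. Therefore L is not regular.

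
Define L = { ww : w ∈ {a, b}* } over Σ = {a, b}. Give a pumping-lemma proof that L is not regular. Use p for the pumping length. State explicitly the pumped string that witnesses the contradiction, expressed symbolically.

a^{p+k} b^p a^p b^p

Toward a contradiction, assume L is regular with pumping length p.
Take w = a^p b^p a^p b^p = uu where u = a^pb^p; then w ∈ L and |w| = 4p ≥ p.
The pumping lemma gives a decomposition w = xyz where |xy| ≤ p and |y| > 0.
The first p characters of w are a's, so xy (and hence y) consists only of a's. Write y = a^k, 1 ≤ k ≤ p.
Pump with i = 2: xy^2z = a^{p+k} b^p a^p b^p, of length 4p+k. Suppose this equals vv. The string starts with a and ends with b, so v does too; thus the boundary between the two copies of v is a b→a transition. There is exactly one such transition, at position 2p+k, so |v| = 2p+k and |vv| = 4p+2k ≠ 4p+k since k ≥ 1. So xy^2z ∉ L.
This contradicts the pumping lemma, so L is not regular.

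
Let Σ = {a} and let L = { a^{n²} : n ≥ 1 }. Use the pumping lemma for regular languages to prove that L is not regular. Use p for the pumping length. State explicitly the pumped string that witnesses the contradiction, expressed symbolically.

Assume L is regular; let p be its pumping constant.
Take w = a^{p²} ∈ L with |w| = p² ≥ p.
The pumping lemma gives a decomposition w = xyz where |xy| ≤ p and y is nonempty.
Then y = a^k for some k with 1 ≤ k ≤ p.
Pump with i = 2: xy^2z = a^{p²+k}. Since 1 ≤ k ≤ p, p² < p²+k ≤ p²+p < (p+1)², so p²+k lies strictly between consecutive squares and is not a perfect square. So xy^2z ∉ L.
Contradiction. Therefore L is not regular.

a^{p²+k}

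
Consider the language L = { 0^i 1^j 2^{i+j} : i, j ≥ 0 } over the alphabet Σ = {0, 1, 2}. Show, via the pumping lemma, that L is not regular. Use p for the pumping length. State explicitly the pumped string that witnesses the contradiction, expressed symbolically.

0^{p+k} 1^p 2^{2p}

Toward a contradiction, assume L is regular with pumping length p.
Take w = 0^p 1^p 2^{2p} ∈ L (with i=j=p, i+j=2p), |w| = 4p ≥ p.
Write w = xyz as guaranteed by the lemma, with |xy| ≤ p and |y| > 0.
Because |xy| ≤ p and w begins with p copies of 0, we have y = 0^k with 1 ≤ k ≤ p.
Consider xy^2z = 0^{p+k} 1^p 2^{2p}. Now the 0- and 1-counts sum to 2p+k, but the 2-count is 2p ≠ 2p+k. So xy^2z ∉ L.
Contradiction. Therefore L is not regular.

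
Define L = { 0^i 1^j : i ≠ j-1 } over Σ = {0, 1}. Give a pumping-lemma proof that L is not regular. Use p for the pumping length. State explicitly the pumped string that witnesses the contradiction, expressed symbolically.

0^{p+p!} 1^{p+p!+1}

Toward a contradiction, assume L is regular with pumping length p.
Choose w = 0^p 1^{p+p!+1}. Since p ≠ (p+p!+1)-1 = p+p!, w ∈ L; and |w| ≥ p.
By the pumping lemma, w = xyz with |xy| ≤ p and |y| ≥ 1.
The first p characters of w are 0's, so xy (and hence y) consists only of 0's. Write y = 0^k, 1 ≤ k ≤ p.
Since 1 ≤ k ≤ p, k divides p!; set t = 1 + p!/k. Then xy^t z has p + (p!/k)·k = p + p! copies of 0. Now the 0-count is p+p! and (1-count)-1 = (p+p!+1)-1 = p+p!, so i ≠ j-1 fails. So xy^t z = 0^{p+p!} 1^{p+p!+1} ∉ L.
This contradicts the pumping lemma, so L is not regular.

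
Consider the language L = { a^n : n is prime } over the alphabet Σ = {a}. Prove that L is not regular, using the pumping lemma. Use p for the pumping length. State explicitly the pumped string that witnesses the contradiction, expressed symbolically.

a^{q(1+k)}

Assume L is regular; let p be its pumping constant.
Let q be a prime with q ≥ p+2 (infinitely many primes exist), and take w = a^q ∈ L with |w| = q ≥ p.
Write w = xyz as guaranteed by the lemma, with |xy| ≤ p and |y| > 0.
Then y = a^k for some k with 1 ≤ k ≤ p.
Since 1 ≤ k ≤ p, |xz| = q-k. Pump with i = q+1: |xy^{q+1}z| = (q-k)+(q+1)k = q+qk = q(1+k), which is composite (both factors ≥ 2). So xy^{q+1}z = a^{q(1+k)} ∉ L.
Contradiction. Therefore L is not regular.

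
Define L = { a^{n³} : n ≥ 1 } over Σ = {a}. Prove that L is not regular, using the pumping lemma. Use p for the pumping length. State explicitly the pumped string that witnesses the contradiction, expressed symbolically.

a^{p³+k}

Assume L is regular; let p be its pumping constant.
Take w = a^{p³} ∈ L with |w| = p³ ≥ p.
Write w = xyz as guaranteed by the lemma, with |xy| ≤ p and |y| > 0.
Then y = a^k for some k with 1 ≤ k ≤ p.
Pump with i = 2: xy^2z = a^{p³+k}. Since 1 ≤ k ≤ p, p³ < p³+k ≤ p³+p < p³+3p²+3p+1 = (p+1)³, so p³+k is not a perfect cube. So xy^2z ∉ L.
This is a contradiction; hence L is not regular.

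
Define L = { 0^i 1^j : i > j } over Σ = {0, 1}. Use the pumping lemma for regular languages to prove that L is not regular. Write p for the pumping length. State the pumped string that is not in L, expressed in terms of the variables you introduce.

Suppose for contradiction that L is regular, and let p be the pumping length.
Choose w = 0^{p+1} 1^p ∈ L, with |w| = 2p+1 ≥ p.
Write w = xyz as guaranteed by the lemma, with |xy| ≤ p and |y| ≥ 1.
Because |xy| ≤ p and w begins with p copies of 0, we have y = 0^k with 1 ≤ k ≤ p.
Consider xy^0z = xz = 0^{p+1-k} 1^p. Since k ≥ 1, the 0-count p+1-k is at most p, so i > j fails; thus xz ∉ L.
Contradiction. Therefore L is not regular.

0^{p+1-k} 1^p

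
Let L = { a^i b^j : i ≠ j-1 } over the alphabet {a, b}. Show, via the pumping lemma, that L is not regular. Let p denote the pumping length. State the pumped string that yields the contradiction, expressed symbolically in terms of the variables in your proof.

a^{p+p!} b^{p+p!+1}

Toward a contradiction, assume L is regular with pumping length p.
Choose w = a^p b^{p+p!+1}. Since p ≠ (p+p!+1)-1 = p+p!, w ∈ L; and |w| ≥ p.
By the pumping lemma, w = xyz with |xy| ≤ p and y is nonempty.
The first p characters of w are a's, so xy (and hence y) consists only of a's. Write y = a^k, 1 ≤ k ≤ p.
Since 1 ≤ k ≤ p, k divides p!; set t = 1 + p!/k. Then xy^t z has p + (p!/k)·k = p + p! copies of a. Now the a-count is p+p! and (b-count)-1 = (p+p!+1)-1 = p+p!, so i ≠ j-1 fails. So xy^t z = a^{p+p!} b^{p+p!+1} ∉ L.
Contradiction. Therefore L is not regular.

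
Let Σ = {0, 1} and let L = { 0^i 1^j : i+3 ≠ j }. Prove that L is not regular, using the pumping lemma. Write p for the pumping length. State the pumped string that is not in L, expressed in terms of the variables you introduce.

Suppose for contradiction that L is regular, and let p be the pumping length.
Choose w = 0^p 1^{p+p!+3}. Since p ≠ (p+p!+3)-3 = p+p!, w ∈ L; and |w| ≥ p.
By the pumping lemma, w = xyz with |xy| ≤ p and |y| > 0.
The first p characters of w are 0's, so xy (and hence y) consists only of 0's. Write y = 0^k, 1 ≤ k ≤ p.
Since 1 ≤ k ≤ p, k divides p!; set t = 1 + p!/k. Then xy^t z has p + (p!/k)·k = p + p! copies of 0. Now the 0-count is p+p! and (1-count)-3 = (p+p!+3)-3 = p+p!, so i+3 ≠ j fails. So xy^t z = 0^{p+p!} 1^{p+p!+3} ∉ L.
Contradiction. Therefore L is not regular.

0^{p+p!} 1^{p+p!+3}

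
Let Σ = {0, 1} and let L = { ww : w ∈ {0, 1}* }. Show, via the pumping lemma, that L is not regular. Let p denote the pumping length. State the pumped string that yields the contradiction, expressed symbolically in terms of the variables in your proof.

Toward a contradiction, assume L is regular with pumping length p.
Take w = 0^p 1^p 0^p 1^p = uu where u = 0^p1^p; then w ∈ L and |w| = 4p ≥ p.
By the pumping lemma, w = xyz with |xy| ≤ p and y is nonempty.
The first p characters of w are 0's, so xy (and hence y) consists only of 0's. Write y = 0^k, 1 ≤ k ≤ p.
Pump with i = 2: xy^2z = 0^{p+k} 1^p 0^p 1^p, of length 4p+k. Suppose this equals vv. The string starts with 0 and ends with 1, so v does too; thus the boundary between the two copies of v is a 1→0 transition. There is exactly one such transition, at position 2p+k, so |v| = 2p+k and |vv| = 4p+2k ≠ 4p+k since k ≥ 1. So xy^2z ∉ L.
Contradiction. Therefore L is not regular.

0^{p+k} 1^p 0^p 1^p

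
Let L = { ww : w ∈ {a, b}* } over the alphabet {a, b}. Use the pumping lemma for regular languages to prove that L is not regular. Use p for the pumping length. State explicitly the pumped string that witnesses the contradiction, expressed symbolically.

a^{p+k} b^p a^p b^p

Toward a contradiction, assume L is regular with pumping length p.
Take w = a^p b^p a^p b^p = uu where u = a^pb^p; then w ∈ L and |w| = 4p ≥ p.
By the pumping lemma, w = xyz with |xy| ≤ p and |y| > 0.
The first p characters of w are a's, so xy (and hence y) consists only of a's. Write y = a^k, 1 ≤ k ≤ p.
Pump with i = 2: xy^2z = a^{p+k} b^p a^p b^p, of length 4p+k. Suppose this equals vv. The string starts with a and ends with b, so v does too; thus the boundary between the two copies of v is a b→a transition. There is exactly one such transition, at position 2p+k, so |v| = 2p+k and |vv| = 4p+2k ≠ 4p+k since k ≥ 1. So xy^2z ∉ L.
This is a contradiction; hence L is not regular.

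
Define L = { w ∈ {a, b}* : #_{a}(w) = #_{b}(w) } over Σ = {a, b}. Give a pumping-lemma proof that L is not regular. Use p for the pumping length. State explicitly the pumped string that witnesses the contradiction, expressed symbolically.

a^{p+k} b^p

Suppose for contradiction that L is regular, and let p be the pumping length.
Choose w = a^p b^p ∈ L with |w| = 2p ≥ p.
By the pumping lemma, w = xyz with |xy| ≤ p and |y| ≥ 1.
Since the first p symbols of w are all a's and |xy| ≤ p, y lies entirely in the leading a-block: y = a^k for some k with 1 ≤ k ≤ p.
Pump with i = 2: xy^2z = a^{p+k} b^p has p+k occurrences of a but only p of b. Since k ≥ 1 the counts differ, so xy^2z ∉ L.
Contradiction. Therefore L is not regular.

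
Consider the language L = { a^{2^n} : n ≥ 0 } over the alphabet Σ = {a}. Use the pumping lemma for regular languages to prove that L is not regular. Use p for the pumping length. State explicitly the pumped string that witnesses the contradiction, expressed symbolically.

a^{2^p+k}

Assume L is regular. Let p be the pumping length given by the pumping lemma.
Take w = a^{2^p} ∈ L with |w| = 2^p ≥ p.
The pumping lemma gives a decomposition w = xyz where |xy| ≤ p and y is nonempty.
Then y = a^k for some k with 1 ≤ k ≤ p.
Pump with i = 2: xy^2z = a^{2^p+k}. Since 1 ≤ k ≤ p < 2^p, we have 2^p < 2^p+k < 2^{p+1}, so 2^p+k is not a power of 2. So xy^2z ∉ L.
This contradicts the pumping lemma, so L is not regular.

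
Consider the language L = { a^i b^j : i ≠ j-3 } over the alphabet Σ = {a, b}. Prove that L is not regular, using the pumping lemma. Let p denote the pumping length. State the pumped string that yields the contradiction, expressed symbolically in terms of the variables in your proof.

Assume L is regular. Let p be the pumping length given by the pumping lemma.
Choose w = a^p b^{p+p!+3}. Since p ≠ (p+p!+3)-3 = p+p!, w ∈ L; and |w| ≥ p.
Write w = xyz as guaranteed by the lemma, with |xy| ≤ p and y is nonempty.
The first p characters of w are a's, so xy (and hence y) consists only of a's. Write y = a^k, 1 ≤ k ≤ p.
Since 1 ≤ k ≤ p, k divides p!; set t = 1 + p!/k. Then xy^t z has p + (p!/k)·k = p + p! copies of a. Now the a-count is p+p! and (b-count)-3 = (p+p!+3)-3 = p+p!, so i ≠ j-3 fails. So xy^t z = a^{p+p!} b^{p+p!+3} ∉ L.
This contradicts the pumping lemma, so L is not regular.

a^{p+p!} b^{p+p!+3}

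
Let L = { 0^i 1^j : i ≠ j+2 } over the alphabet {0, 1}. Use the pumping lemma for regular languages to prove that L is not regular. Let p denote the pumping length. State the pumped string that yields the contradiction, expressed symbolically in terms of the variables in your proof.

0^{p+p!} 1^{p+p!-2}

Toward a contradiction, assume L is regular with pumping length p.
Choose w = 0^p 1^{p+p!-2}. Since p ≠ (p+p!-2)+2 = p+p!, w ∈ L; and |w| ≥ p.
The pumping lemma gives a decomposition w = xyz where |xy| ≤ p and |y| ≥ 1.
Since the first p symbols of w are all 0's and |xy| ≤ p, y lies entirely in the leading 0-block: y = 0^k for some k with 1 ≤ k ≤ p.
Since 1 ≤ k ≤ p, k divides p!; set t = 1 + p!/k. Then xy^t z has p + (p!/k)·k = p + p! copies of 0. Now the 0-count is p+p! and (1-count)+2 = (p+p!-2)+2 = p+p!, so i ≠ j+2 fails. So xy^t z = 0^{p+p!} 1^{p+p!-2} ∉ L.
Contradiction. Therefore L is not regular.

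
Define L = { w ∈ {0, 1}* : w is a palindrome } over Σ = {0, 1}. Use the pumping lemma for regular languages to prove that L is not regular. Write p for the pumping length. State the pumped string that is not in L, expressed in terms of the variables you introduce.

Assume L is regular; let p be its pumping constant.
Take w = 0^p 1 0^p, a palindrome of length 2p+1 ≥ p.
The pumping lemma gives a decomposition w = xyz where |xy| ≤ p and |y| ≥ 1.
Because |xy| ≤ p and w begins with p copies of 0, we have y = 0^k with 1 ≤ k ≤ p.
Pump with i = 2: xy^2z = 0^{p+k} 1 0^p. Its reverse is 0^p 1 0^{p+k}, which differs from xy^2z since k ≥ 1. So xy^2z is not a palindrome and xy^2z ∉ L.
This contradicts the pumping lemma, so L is not regular.

0^{p+k} 1 0^p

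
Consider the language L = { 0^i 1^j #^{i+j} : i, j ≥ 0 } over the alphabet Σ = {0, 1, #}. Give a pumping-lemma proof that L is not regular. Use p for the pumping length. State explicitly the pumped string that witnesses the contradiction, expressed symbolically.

0^{p+k} 1^p #^{2p}

Toward a contradiction, assume L is regular with pumping length p.
Take w = 0^p 1^p #^{2p} ∈ L (with i=j=p, i+j=2p), |w| = 4p ≥ p.
Write w = xyz as guaranteed by the lemma, with |xy| ≤ p and |y| ≥ 1.
Since the first p symbols of w are all 0's and |xy| ≤ p, y lies entirely in the leading 0-block: y = 0^k for some k with 1 ≤ k ≤ p.
Consider xy^2z = 0^{p+k} 1^p #^{2p}. Now the 0- and 1-counts sum to 2p+k, but the #-count is 2p ≠ 2p+k. So xy^2z ∉ L.
This is a contradiction; hence L is not regular.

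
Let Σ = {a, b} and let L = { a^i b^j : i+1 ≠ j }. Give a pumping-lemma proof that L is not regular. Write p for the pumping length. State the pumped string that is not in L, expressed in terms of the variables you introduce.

a^{p+p!} b^{p+p!+1}

Assume L is regular; let p be its pumping constant.
Choose w = a^p b^{p+p!+1}. Since p ≠ (p+p!+1)-1 = p+p!, w ∈ L; and |w| ≥ p.
Write w = xyz as guaranteed by the lemma, with |xy| ≤ p and |y| ≥ 1.
The first p characters of w are a's, so xy (and hence y) consists only of a's. Write y = a^k, 1 ≤ k ≤ p.
Since 1 ≤ k ≤ p, k divides p!; set t = 1 + p!/k. Then xy^t z has p + (p!/k)·k = p + p! copies of a. Now the a-count is p+p! and (b-count)-1 = (p+p!+1)-1 = p+p!, so i+1 ≠ j fails. So xy^t z = a^{p+p!} b^{p+p!+1} ∉ L.
Contradiction. Therefore L is not regular.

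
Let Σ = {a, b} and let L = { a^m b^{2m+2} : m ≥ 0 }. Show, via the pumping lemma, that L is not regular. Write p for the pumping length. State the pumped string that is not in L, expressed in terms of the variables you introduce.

a^{p+k} b^{2p+2}

Suppose for contradiction that L is regular, and let p be the pumping length.
Let w = a^p b^{2p+2} ∈ L; note |w| = 3p+2 ≥ p.
Write w = xyz as guaranteed by the lemma, with |xy| ≤ p and |y| > 0.
Since the first p symbols of w are all a's and |xy| ≤ p, y lies entirely in the leading a-block: y = a^k for some k with 1 ≤ k ≤ p.
Pump with i = 2: xy^2z = a^{p+k} b^{2p+2}. For this to lie in L we would need 2p+2 = 2(p+k)+2, which forces k = 0. But k ≥ 1, so xy^2z ∉ L.
This is a contradiction; hence L is not regular.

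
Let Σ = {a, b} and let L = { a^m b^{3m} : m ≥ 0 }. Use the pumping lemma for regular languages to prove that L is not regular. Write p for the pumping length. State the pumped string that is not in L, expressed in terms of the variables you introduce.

a^{p+k} b^{3p}

Suppose for contradiction that L is regular, and let p be the pumping length.
Let w = a^p b^{3p} ∈ L; note |w| = 4p ≥ p.
Write w = xyz as guaranteed by the lemma, with |xy| ≤ p and |y| > 0.
Because |xy| ≤ p and w begins with p copies of a, we have y = a^k with 1 ≤ k ≤ p.
Pump with i = 2: xy^2z = a^{p+k} b^{3p}. For this to lie in L we would need 3p = 3(p+k), which forces k = 0. But k ≥ 1, so xy^2z ∉ L.
This contradicts the pumping lemma, so L is not regular.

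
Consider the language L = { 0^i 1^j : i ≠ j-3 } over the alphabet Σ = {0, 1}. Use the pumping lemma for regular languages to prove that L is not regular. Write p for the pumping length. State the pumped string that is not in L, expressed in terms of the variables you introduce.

Suppose for contradiction that L is regular, and let p be the pumping length.
Choose w = 0^p 1^{p+p!+3}. Since p ≠ (p+p!+3)-3 = p+p!, w ∈ L; and |w| ≥ p.
The pumping lemma gives a decomposition w = xyz where |xy| ≤ p and |y| > 0.
Because |xy| ≤ p and w begins with p copies of 0, we have y = 0^k with 1 ≤ k ≤ p.
Since 1 ≤ k ≤ p, k divides p!; set t = 1 + p!/k. Then xy^t z has p + (p!/k)·k = p + p! copies of 0. Now the 0-count is p+p! and (1-count)-3 = (p+p!+3)-3 = p+p!, so i ≠ j-3 fails. So xy^t z = 0^{p+p!} 1^{p+p!+3} ∉ L.
Contradiction. Therefore L is not regular.

0^{p+p!} 1^{p+p!+3}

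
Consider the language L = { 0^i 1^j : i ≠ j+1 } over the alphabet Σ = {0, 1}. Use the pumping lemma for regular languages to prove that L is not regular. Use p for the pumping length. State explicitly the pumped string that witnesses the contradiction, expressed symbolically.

0^{p+p!} 1^{p+p!-1}

Assume L is regular; let p be its pumping constant.
Choose w = 0^p 1^{p+p!-1}. Since p ≠ (p+p!-1)+1 = p+p!, w ∈ L; and |w| ≥ p.
Write w = xyz as guaranteed by the lemma, with |xy| ≤ p and |y| > 0.
Since the first p symbols of w are all 0's and |xy| ≤ p, y lies entirely in the leading 0-block: y = 0^k for some k with 1 ≤ k ≤ p.
Since 1 ≤ k ≤ p, k divides p!; set t = 1 + p!/k. Then xy^t z has p + (p!/k)·k = p + p! copies of 0. Now the 0-count is p+p! and (1-count)+1 = (p+p!-1)+1 = p+p!, so i ≠ j+1 fails. So xy^t z = 0^{p+p!} 1^{p+p!-1} ∉ L.
This is a contradiction; hence L is not regular.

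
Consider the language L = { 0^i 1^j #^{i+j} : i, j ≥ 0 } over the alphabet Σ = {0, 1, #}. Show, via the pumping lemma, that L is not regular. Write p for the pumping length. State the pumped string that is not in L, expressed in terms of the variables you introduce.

0^{p+k} 1^p #^{2p}

Toward a contradiction, assume L is regular with pumping length p.
Take w = 0^p 1^p #^{2p} ∈ L (with i=j=p, i+j=2p), |w| = 4p ≥ p.
Write w = xyz as guaranteed by the lemma, with |xy| ≤ p and y is nonempty.
Since the first p symbols of w are all 0's and |xy| ≤ p, y lies entirely in the leading 0-block: y = 0^k for some k with 1 ≤ k ≤ p.
Consider xy^2z = 0^{p+k} 1^p #^{2p}. Now the 0- and 1-counts sum to 2p+k, but the #-count is 2p ≠ 2p+k. So xy^2z ∉ L.
This contradicts the pumping lemma, so L is not regular.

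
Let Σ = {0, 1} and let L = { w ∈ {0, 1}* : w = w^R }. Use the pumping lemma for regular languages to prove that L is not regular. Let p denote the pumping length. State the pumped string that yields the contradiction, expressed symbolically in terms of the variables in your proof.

0^{p+k} 1 0^p

Suppose for contradiction that L is regular, and let p be the pumping length.
Take w = 0^p 1 0^p, a palindrome of length 2p+1 ≥ p.
The pumping lemma gives a decomposition w = xyz where |xy| ≤ p and y is nonempty.
Because |xy| ≤ p and w begins with p copies of 0, we have y = 0^k with 1 ≤ k ≤ p.
Pump with i = 2: xy^2z = 0^{p+k} 1 0^p. Its reverse is 0^p 1 0^{p+k}, which differs from xy^2z since k ≥ 1. So xy^2z is not a palindrome and xy^2z ∉ L.
This is a contradiction; hence L is not regular.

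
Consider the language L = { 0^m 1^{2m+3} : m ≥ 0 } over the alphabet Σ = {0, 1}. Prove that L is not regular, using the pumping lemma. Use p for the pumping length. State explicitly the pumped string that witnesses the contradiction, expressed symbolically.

0^{p+k} 1^{2p+3}

Assume L is regular. Let p be the pumping length given by the pumping lemma.
Let w = 0^p 1^{2p+3} ∈ L; note |w| = 3p+3 ≥ p.
Write w = xyz as guaranteed by the lemma, with |xy| ≤ p and |y| > 0.
The first p characters of w are 0's, so xy (and hence y) consists only of 0's. Write y = 0^k, 1 ≤ k ≤ p.
Pump with i = 2: xy^2z = 0^{p+k} 1^{2p+3}. For this to lie in L we would need 2p+3 = 2(p+k)+3, which forces k = 0. But k ≥ 1, so xy^2z ∉ L.
Contradiction. Therefore L is not regular.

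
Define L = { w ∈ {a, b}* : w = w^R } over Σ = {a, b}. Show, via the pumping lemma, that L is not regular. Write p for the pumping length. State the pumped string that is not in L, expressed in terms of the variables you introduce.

Toward a contradiction, assume L is regular with pumping length p.
Take w = a^p b a^p, a palindrome of length 2p+1 ≥ p.
Write w = xyz as guaranteed by the lemma, with |xy| ≤ p and y is nonempty.
The first p characters of w are a's, so xy (and hence y) consists only of a's. Write y = a^k, 1 ≤ k ≤ p.
Pump with i = 2: xy^2z = a^{p+k} b a^p. Its reverse is a^p b a^{p+k}, which differs from xy^2z since k ≥ 1. So xy^2z is not a palindrome and xy^2z ∉ L.
This is a contradiction; hence L is not regular.

a^{p+k} b a^p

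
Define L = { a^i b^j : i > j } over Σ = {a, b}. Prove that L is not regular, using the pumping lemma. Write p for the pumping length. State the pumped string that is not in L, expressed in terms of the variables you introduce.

a^{p+1-k} b^p

Assume L is regular; let p be its pumping constant.
Choose w = a^{p+1} b^p ∈ L, with |w| = 2p+1 ≥ p.
Write w = xyz as guaranteed by the lemma, with |xy| ≤ p and |y| > 0.
The first p characters of w are a's, so xy (and hence y) consists only of a's. Write y = a^k, 1 ≤ k ≤ p.
Consider xy^0z = xz = a^{p+1-k} b^p. Since k ≥ 1, the a-count p+1-k is at most p, so i > j fails; thus xz ∉ L.
Contradiction. Therefore L is not regular.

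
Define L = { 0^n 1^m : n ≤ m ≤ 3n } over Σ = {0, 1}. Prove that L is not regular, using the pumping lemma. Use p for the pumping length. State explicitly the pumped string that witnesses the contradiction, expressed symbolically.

Assume L is regular; let p be its pumping constant.
Take w = 0^p 1^p ∈ L (since p ≤ p ≤ 3p), with |w| = 2p ≥ p.
By the pumping lemma, w = xyz with |xy| ≤ p and |y| ≥ 1.
Because |xy| ≤ p and w begins with p copies of 0, we have y = 0^k with 1 ≤ k ≤ p.
Pump with i = 2: xy^2z = 0^{p+k} 1^p. Now n = p+k > p = m, so the condition n ≤ m fails. Thus xy^2z ∉ L.
Contradiction. Therefore L is not regular.

0^{p+k} 1^p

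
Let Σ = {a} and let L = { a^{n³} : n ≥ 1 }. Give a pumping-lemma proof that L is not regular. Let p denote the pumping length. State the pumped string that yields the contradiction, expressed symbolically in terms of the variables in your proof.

a^{p³+k}

Assume L is regular. Let p be the pumping length given by the pumping lemma.
Take w = a^{p³} ∈ L with |w| = p³ ≥ p.
Write w = xyz as guaranteed by the lemma, with |xy| ≤ p and |y| ≥ 1.
Then y = a^k for some k with 1 ≤ k ≤ p.
Pump with i = 2: xy^2z = a^{p³+k}. Since 1 ≤ k ≤ p, p³ < p³+k ≤ p³+p < p³+3p²+3p+1 = (p+1)³, so p³+k is not a perfect cube. So xy^2z ∉ L.
This contradicts the pumping lemma, so L is not regular.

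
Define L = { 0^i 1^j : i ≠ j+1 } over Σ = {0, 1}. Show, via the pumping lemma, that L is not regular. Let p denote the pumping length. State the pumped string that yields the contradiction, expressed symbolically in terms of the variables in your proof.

0^{p+p!} 1^{p+p!-1}

Assume L is regular. Let p be the pumping length given by the pumping lemma.
Choose w = 0^p 1^{p+p!-1}. Since p ≠ (p+p!-1)+1 = p+p!, w ∈ L; and |w| ≥ p.
Write w = xyz as guaranteed by the lemma, with |xy| ≤ p and |y| ≥ 1.
Since the first p symbols of w are all 0's and |xy| ≤ p, y lies entirely in the leading 0-block: y = 0^k for some k with 1 ≤ k ≤ p.
Since 1 ≤ k ≤ p, k divides p!; set t = 1 + p!/k. Then xy^t z has p + (p!/k)·k = p + p! copies of 0. Now the 0-count is p+p! and (1-count)+1 = (p+p!-1)+1 = p+p!, so i ≠ j+1 fails. So xy^t z = 0^{p+p!} 1^{p+p!-1} ∉ L.
This is a contradiction; hence L is not regular.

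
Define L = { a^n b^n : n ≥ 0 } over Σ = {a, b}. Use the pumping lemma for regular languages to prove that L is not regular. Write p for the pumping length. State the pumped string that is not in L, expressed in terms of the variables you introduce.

a^{p+k} b^p

Assume L is regular. Let p be the pumping length given by the pumping lemma.
Let w = a^p b^p ∈ L; note |w| = 2p ≥ p.
The pumping lemma gives a decomposition w = xyz where |xy| ≤ p and y is nonempty.
Since the first p symbols of w are all a's and |xy| ≤ p, y lies entirely in the leading a-block: y = a^k for some k with 1 ≤ k ≤ p.
Pump with i = 2: xy^2z = a^{p+k} b^p. For this to lie in L we would need p = p+k, which forces k = 0. But k ≥ 1, so xy^2z ∉ L.
This contradicts the pumping lemma, so L is not regular.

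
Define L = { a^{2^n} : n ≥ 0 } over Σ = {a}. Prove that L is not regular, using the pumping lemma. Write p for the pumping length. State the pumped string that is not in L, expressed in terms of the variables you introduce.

Toward a contradiction, assume L is regular with pumping length p.
Take w = a^{2^p} ∈ L with |w| = 2^p ≥ p.
Write w = xyz as guaranteed by the lemma, with |xy| ≤ p and y is nonempty.
Then y = a^k for some k with 1 ≤ k ≤ p.
Pump with i = 2: xy^2z = a^{2^p+k}. Since 1 ≤ k ≤ p < 2^p, we have 2^p < 2^p+k < 2^{p+1}, so 2^p+k is not a power of 2. So xy^2z ∉ L.
Contradiction. Therefore L is not regular.

a^{2^p+k}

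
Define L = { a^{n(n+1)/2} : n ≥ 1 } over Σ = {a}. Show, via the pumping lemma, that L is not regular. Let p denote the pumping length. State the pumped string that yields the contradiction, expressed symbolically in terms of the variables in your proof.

Suppose for contradiction that L is regular, and let p be the pumping length.
Take w = a^{p(p+1)/2} ∈ L with |w| = p(p+1)/2 ≥ p.
By the pumping lemma, w = xyz with |xy| ≤ p and |y| ≥ 1.
Then y = a^k for some k with 1 ≤ k ≤ p.
Pump with i = 2: xy^2z = a^{p(p+1)/2+k}. Since 1 ≤ k ≤ p, p(p+1)/2 < p(p+1)/2+k ≤ p(p+1)/2+p < (p+1)(p+2)/2, so p(p+1)/2+k is strictly between consecutive triangular numbers. So xy^2z ∉ L.
This contradicts the pumping lemma, so L is not regular.

a^{p(p+1)/2+k}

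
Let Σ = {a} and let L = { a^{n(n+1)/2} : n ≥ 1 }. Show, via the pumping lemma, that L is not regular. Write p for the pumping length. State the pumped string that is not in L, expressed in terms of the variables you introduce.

a^{p(p+1)/2+k}

Assume L is regular. Let p be the pumping length given by the pumping lemma.
Take w = a^{p(p+1)/2} ∈ L with |w| = p(p+1)/2 ≥ p.
The pumping lemma gives a decomposition w = xyz where |xy| ≤ p and |y| > 0.
Then y = a^k for some k with 1 ≤ k ≤ p.
Pump with i = 2: xy^2z = a^{p(p+1)/2+k}. Since 1 ≤ k ≤ p, p(p+1)/2 < p(p+1)/2+k ≤ p(p+1)/2+p < (p+1)(p+2)/2, so p(p+1)/2+k is strictly between consecutive triangular numbers. So xy^2z ∉ L.
This contradicts the pumping lemma, so L is not regular.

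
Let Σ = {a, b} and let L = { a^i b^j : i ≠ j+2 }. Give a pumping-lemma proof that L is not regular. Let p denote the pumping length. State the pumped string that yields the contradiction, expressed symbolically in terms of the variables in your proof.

a^{p+p!} b^{p+p!-2}

Suppose for contradiction that L is regular, and let p be the pumping length.
Choose w = a^p b^{p+p!-2}. Since p ≠ (p+p!-2)+2 = p+p!, w ∈ L; and |w| ≥ p.
By the pumping lemma, w = xyz with |xy| ≤ p and |y| ≥ 1.
Because |xy| ≤ p and w begins with p copies of a, we have y = a^k with 1 ≤ k ≤ p.
Since 1 ≤ k ≤ p, k divides p!; set t = 1 + p!/k. Then xy^t z has p + (p!/k)·k = p + p! copies of a. Now the a-count is p+p! and (b-count)+2 = (p+p!-2)+2 = p+p!, so i ≠ j+2 fails. So xy^t z = a^{p+p!} b^{p+p!-2} ∉ L.
Contradiction. Therefore L is not regular.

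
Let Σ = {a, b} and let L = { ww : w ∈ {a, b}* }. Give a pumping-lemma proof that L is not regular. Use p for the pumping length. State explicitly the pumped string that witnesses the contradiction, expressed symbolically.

Assume L is regular; let p be its pumping constant.
Take w = a^p b^p a^p b^p = uu where u = a^pb^p; then w ∈ L and |w| = 4p ≥ p.
By the pumping lemma, w = xyz with |xy| ≤ p and |y| ≥ 1.
Since the first p symbols of w are all a's and |xy| ≤ p, y lies entirely in the leading a-block: y = a^k for some k with 1 ≤ k ≤ p.
Pump with i = 2: xy^2z = a^{p+k} b^p a^p b^p, of length 4p+k. Suppose this equals vv. The string starts with a and ends with b, so v does too; thus the boundary between the two copies of v is a b→a transition. There is exactly one such transition, at position 2p+k, so |v| = 2p+k and |vv| = 4p+2k ≠ 4p+k since k ≥ 1. So xy^2z ∉ L.
This contradicts the pumping lemma, so L is not regular.

a^{p+k} b^p a^p b^p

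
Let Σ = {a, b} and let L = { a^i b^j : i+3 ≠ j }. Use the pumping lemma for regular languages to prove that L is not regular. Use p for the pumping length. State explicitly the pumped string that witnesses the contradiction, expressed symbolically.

Assume L is regular; let p be its pumping constant.
Choose w = a^p b^{p+p!+3}. Since p ≠ (p+p!+3)-3 = p+p!, w ∈ L; and |w| ≥ p.
By the pumping lemma, w = xyz with |xy| ≤ p and |y| > 0.
Because |xy| ≤ p and w begins with p copies of a, we have y = a^k with 1 ≤ k ≤ p.
Since 1 ≤ k ≤ p, k divides p!; set t = 1 + p!/k. Then xy^t z has p + (p!/k)·k = p + p! copies of a. Now the a-count is p+p! and (b-count)-3 = (p+p!+3)-3 = p+p!, so i+3 ≠ j fails. So xy^t z = a^{p+p!} b^{p+p!+3} ∉ L.
Contradiction. Therefore L is not regular.

a^{p+p!} b^{p+p!+3}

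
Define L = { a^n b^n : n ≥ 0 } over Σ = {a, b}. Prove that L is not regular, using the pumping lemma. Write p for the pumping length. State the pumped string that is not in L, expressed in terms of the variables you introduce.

a^{p+k} b^p

Toward a contradiction, assume L is regular with pumping length p.
Let w = a^p b^p ∈ L; note |w| = 2p ≥ p.
Write w = xyz as guaranteed by the lemma, with |xy| ≤ p and |y| > 0.
Because |xy| ≤ p and w begins with p copies of a, we have y = a^k with 1 ≤ k ≤ p.
Pump with i = 2: xy^2z = a^{p+k} b^p. For this to lie in L we would need p = p+k, which forces k = 0. But k ≥ 1, so xy^2z ∉ L.
Contradiction. Therefore L is not regular.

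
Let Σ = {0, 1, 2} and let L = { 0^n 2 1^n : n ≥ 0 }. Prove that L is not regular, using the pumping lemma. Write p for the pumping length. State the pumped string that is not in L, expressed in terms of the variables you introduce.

0^{p+k} 2 1^p

Assume L is regular; let p be its pumping constant.
Take w = 0^p 2 1^p ∈ L with |w| = 2p+1 ≥ p.
The pumping lemma gives a decomposition w = xyz where |xy| ≤ p and y is nonempty.
Since the first p symbols of w are all 0's and |xy| ≤ p, y lies entirely in the leading 0-block: y = 0^k for some k with 1 ≤ k ≤ p.
Pump with i = 2: xy^2z = 0^{p+k} 2 1^p, which would require p+k = p. But k ≥ 1, so xy^2z ∉ L.
Contradiction. Therefore L is not regular.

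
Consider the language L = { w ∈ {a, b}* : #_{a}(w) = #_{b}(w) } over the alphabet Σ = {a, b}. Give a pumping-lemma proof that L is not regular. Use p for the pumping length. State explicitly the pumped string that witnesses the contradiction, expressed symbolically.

Assume L is regular. Let p be the pumping length given by the pumping lemma.
Choose w = a^p b^p ∈ L with |w| = 2p ≥ p.
Write w = xyz as guaranteed by the lemma, with |xy| ≤ p and |y| ≥ 1.
Since the first p symbols of w are all a's and |xy| ≤ p, y lies entirely in the leading a-block: y = a^k for some k with 1 ≤ k ≤ p.
Pump with i = 2: xy^2z = a^{p+k} b^p has p+k occurrences of a but only p of b. Since k ≥ 1 the counts differ, so xy^2z ∉ L.
Contradiction. Therefore L is not regular.

a^{p+k} b^p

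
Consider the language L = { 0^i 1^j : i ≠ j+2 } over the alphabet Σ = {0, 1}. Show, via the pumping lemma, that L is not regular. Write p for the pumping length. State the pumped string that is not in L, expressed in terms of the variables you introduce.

Suppose for contradiction that L is regular, and let p be the pumping length.
Choose w = 0^p 1^{p+p!-2}. Since p ≠ (p+p!-2)+2 = p+p!, w ∈ L; and |w| ≥ p.
Write w = xyz as guaranteed by the lemma, with |xy| ≤ p and y is nonempty.
The first p characters of w are 0's, so xy (and hence y) consists only of 0's. Write y = 0^k, 1 ≤ k ≤ p.
Since 1 ≤ k ≤ p, k divides p!; set t = 1 + p!/k. Then xy^t z has p + (p!/k)·k = p + p! copies of 0. Now the 0-count is p+p! and (1-count)+2 = (p+p!-2)+2 = p+p!, so i ≠ j+2 fails. So xy^t z = 0^{p+p!} 1^{p+p!-2} ∉ L.
This contradicts the pumping lemma, so L is not regular.

0^{p+p!} 1^{p+p!-2}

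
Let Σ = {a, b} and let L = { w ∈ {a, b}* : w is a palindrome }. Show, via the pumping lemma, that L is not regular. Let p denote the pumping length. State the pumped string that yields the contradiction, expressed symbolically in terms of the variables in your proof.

a^{p+k} b a^p

Assume L is regular; let p be its pumping constant.
Take w = a^p b a^p, a palindrome of length 2p+1 ≥ p.
The pumping lemma gives a decomposition w = xyz where |xy| ≤ p and |y| ≥ 1.
Because |xy| ≤ p and w begins with p copies of a, we have y = a^k with 1 ≤ k ≤ p.
Pump with i = 2: xy^2z = a^{p+k} b a^p. Its reverse is a^p b a^{p+k}, which differs from xy^2z since k ≥ 1. So xy^2z is not a palindrome and xy^2z ∉ L.
This is a contradiction; hence L is not regular.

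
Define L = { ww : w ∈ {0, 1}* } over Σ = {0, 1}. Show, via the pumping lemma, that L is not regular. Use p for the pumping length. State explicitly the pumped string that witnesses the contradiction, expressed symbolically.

0^{p+k} 1^p 0^p 1^p

Suppose for contradiction that L is regular, and let p be the pumping length.
Take w = 0^p 1^p 0^p 1^p = uu where u = 0^p1^p; then w ∈ L and |w| = 4p ≥ p.
The pumping lemma gives a decomposition w = xyz where |xy| ≤ p and |y| > 0.
Since the first p symbols of w are all 0's and |xy| ≤ p, y lies entirely in the leading 0-block: y = 0^k for some k with 1 ≤ k ≤ p.
Pump with i = 2: xy^2z = 0^{p+k} 1^p 0^p 1^p, of length 4p+k. Suppose this equals vv. The string starts with 0 and ends with 1, so v does too; thus the boundary between the two copies of v is a 1→0 transition. There is exactly one such transition, at position 2p+k, so |v| = 2p+k and |vv| = 4p+2k ≠ 4p+k since k ≥ 1. So xy^2z ∉ L.
This is a contradiction; hence L is not regular.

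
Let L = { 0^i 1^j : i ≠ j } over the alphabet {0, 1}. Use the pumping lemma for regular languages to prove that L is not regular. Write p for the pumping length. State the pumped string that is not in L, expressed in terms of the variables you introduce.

0^{p+p!} 1^{p+p!}

Assume L is regular; let p be its pumping constant.
Choose w = 0^p 1^{p+p!}. Since p ≠ p+p!, w ∈ L; and |w| ≥ p.
Write w = xyz as guaranteed by the lemma, with |xy| ≤ p and y is nonempty.
Since the first p symbols of w are all 0's and |xy| ≤ p, y lies entirely in the leading 0-block: y = 0^k for some k with 1 ≤ k ≤ p.
Since 1 ≤ k ≤ p, k divides p!; set t = 1 + p!/k. Then xy^t z has p + (p!/k)·k = p + p! copies of 0. Now the 0-count equals the 1-count, so i ≠ j fails. So xy^t z = 0^{p+p!} 1^{p+p!} ∉ L.
This is a contradiction; hence L is not regular.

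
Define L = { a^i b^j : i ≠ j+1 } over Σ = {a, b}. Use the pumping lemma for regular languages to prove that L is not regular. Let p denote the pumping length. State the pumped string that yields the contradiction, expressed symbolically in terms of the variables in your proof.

a^{p+p!} b^{p+p!-1}

Assume L is regular; let p be its pumping constant.
Choose w = a^p b^{p+p!-1}. Since p ≠ (p+p!-1)+1 = p+p!, w ∈ L; and |w| ≥ p.
By the pumping lemma, w = xyz with |xy| ≤ p and |y| ≥ 1.
Since the first p symbols of w are all a's and |xy| ≤ p, y lies entirely in the leading a-block: y = a^k for some k with 1 ≤ k ≤ p.
Since 1 ≤ k ≤ p, k divides p!; set t = 1 + p!/k. Then xy^t z has p + (p!/k)·k = p + p! copies of a. Now the a-count is p+p! and (b-count)+1 = (p+p!-1)+1 = p+p!, so i ≠ j+1 fails. So xy^t z = a^{p+p!} b^{p+p!-1} ∉ L.
Contradiction. Therefore L is not regular.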